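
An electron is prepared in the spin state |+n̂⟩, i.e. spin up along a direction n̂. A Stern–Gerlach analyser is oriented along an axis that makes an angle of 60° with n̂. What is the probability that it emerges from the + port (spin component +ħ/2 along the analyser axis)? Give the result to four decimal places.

0.7500

For spin-½, the probability of finding spin-up along an axis at angle θ to the initial spin direction is cos²(θ/2); spin-down is sin²(θ/2).
θ = 60°, so P = cos²(30°) ≈ 0.7500.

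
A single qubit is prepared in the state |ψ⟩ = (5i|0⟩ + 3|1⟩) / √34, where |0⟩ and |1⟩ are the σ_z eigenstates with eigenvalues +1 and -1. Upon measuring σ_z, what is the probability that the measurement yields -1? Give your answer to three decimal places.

0.265

The -1 outcome corresponds to |1⟩. Its amplitude in |ψ⟩ is 3/√34.
P = |3|² / 34 = 9/34.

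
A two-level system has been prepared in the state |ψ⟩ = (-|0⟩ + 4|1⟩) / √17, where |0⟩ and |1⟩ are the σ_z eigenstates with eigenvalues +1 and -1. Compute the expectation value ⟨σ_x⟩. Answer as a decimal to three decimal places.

⟨σ_x⟩ = 2 Re(a* b)/(|a|²+|b|²) with a = -1, b = 4.
a* b = -4, so ⟨σ_x⟩ = -8/17.

-0.471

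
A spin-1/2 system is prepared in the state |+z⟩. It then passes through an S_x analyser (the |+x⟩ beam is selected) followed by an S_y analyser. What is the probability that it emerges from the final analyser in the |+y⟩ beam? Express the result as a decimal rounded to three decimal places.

First analyser (S_x): from |+z⟩, P(|+x⟩) = 1/2.
After stage 1 the state is |+x⟩; P(|+y⟩) = |⟨+y|+x⟩|² = 1/2.
Joint probability = 1/2 × 1/2 = 0.250.

0.250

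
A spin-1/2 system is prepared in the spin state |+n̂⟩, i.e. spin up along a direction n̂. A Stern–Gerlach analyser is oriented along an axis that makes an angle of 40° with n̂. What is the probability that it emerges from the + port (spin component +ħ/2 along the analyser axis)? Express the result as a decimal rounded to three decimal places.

For spin-½, the probability of finding spin-up along an axis at angle θ to the initial spin direction is cos²(θ/2); spin-down is sin²(θ/2).
θ = 40°, so P = cos²(20°) ≈ 0.883.

0.883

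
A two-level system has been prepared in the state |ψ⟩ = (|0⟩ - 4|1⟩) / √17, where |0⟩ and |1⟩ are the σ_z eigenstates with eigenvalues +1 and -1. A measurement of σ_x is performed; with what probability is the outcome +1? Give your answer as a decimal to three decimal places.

|+x⟩ = (|0⟩ + |1⟩)/√2, so ⟨+x|ψ⟩ = (-3) / (√2·√17).
P = |-3|² / 34 = 9/34.

0.265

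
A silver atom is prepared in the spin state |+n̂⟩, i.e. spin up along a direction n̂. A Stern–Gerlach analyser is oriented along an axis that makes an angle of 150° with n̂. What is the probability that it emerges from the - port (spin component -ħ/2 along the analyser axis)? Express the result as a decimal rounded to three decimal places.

For spin-½, the probability of finding spin-up along an axis at angle θ to the initial spin direction is cos²(θ/2); spin-down is sin²(θ/2).
θ = 150°, so P = sin²(75°) ≈ 0.933.

0.933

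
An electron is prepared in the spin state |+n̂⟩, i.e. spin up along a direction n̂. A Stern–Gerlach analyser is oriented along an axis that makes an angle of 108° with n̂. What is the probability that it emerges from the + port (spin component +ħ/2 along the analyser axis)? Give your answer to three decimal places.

For spin-½, the probability of finding spin-up along an axis at angle θ to the initial spin direction is cos²(θ/2); spin-down is sin²(θ/2).
θ = 108°, so P = cos²(54°) ≈ 0.345.

0.345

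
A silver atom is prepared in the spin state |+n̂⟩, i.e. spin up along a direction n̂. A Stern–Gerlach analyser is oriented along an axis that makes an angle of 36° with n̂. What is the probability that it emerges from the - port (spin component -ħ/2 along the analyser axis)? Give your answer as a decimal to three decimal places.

0.095

For spin-½, the probability of finding spin-up along an axis at angle θ to the initial spin direction is cos²(θ/2); spin-down is sin²(θ/2).
θ = 36°, so P = sin²(18°) ≈ 0.095.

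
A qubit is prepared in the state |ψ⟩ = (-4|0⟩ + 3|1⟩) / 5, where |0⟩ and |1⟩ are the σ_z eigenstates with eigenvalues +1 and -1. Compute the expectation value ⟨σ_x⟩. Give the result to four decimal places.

⟨σ_x⟩ = 2 Re(a* b)/(|a|²+|b|²) with a = -4, b = 3.
a* b = -12, so ⟨σ_x⟩ = -24/25.

-0.9600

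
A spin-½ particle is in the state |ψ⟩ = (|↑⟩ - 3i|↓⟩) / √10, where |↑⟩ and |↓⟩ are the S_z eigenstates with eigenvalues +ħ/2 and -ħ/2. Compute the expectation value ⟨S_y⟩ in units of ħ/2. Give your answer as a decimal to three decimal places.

⟨σ_y⟩ = 2 Im(a* b)/(|a|²+|b|²) with a = 1, b = -3i.
a* b = -3i, so ⟨σ_y⟩ = -6/10.
⟨S_y⟩ = (ħ/2)·⟨σ_y⟩.

-0.600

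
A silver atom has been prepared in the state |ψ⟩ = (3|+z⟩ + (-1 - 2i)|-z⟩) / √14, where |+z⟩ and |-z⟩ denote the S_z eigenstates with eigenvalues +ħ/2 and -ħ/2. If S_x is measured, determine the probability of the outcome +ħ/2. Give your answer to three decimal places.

|+x⟩ = (|+z⟩ + |-z⟩)/√2, so ⟨+x|ψ⟩ = (2 - 2i) / (√2·√14).
P = |2 - 2i|² / 28 = 8/28.

0.286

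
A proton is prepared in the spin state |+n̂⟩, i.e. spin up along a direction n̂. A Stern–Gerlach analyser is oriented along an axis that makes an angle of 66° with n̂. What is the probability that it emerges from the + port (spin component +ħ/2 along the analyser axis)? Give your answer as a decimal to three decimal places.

0.703

For spin-½, the probability of finding spin-up along an axis at angle θ to the initial spin direction is cos²(θ/2); spin-down is sin²(θ/2).
θ = 66°, so P = cos²(33°) ≈ 0.703.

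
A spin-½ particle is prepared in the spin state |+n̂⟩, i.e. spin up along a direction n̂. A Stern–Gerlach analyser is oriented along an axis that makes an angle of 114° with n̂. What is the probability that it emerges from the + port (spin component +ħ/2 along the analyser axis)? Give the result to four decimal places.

0.2966

For spin-½, the probability of finding spin-up along an axis at angle θ to the initial spin direction is cos²(θ/2); spin-down is sin²(θ/2).
θ = 114°, so P = cos²(57°) ≈ 0.2966.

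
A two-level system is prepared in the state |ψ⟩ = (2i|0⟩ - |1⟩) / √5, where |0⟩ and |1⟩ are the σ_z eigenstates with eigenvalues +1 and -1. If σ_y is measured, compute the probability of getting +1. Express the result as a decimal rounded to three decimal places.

0.900

|+y⟩ = (|0⟩ + i|1⟩)/√2, so ⟨+y|ψ⟩ = (3i) / (√2·√5).
P = |3i|² / 10 = 9/10.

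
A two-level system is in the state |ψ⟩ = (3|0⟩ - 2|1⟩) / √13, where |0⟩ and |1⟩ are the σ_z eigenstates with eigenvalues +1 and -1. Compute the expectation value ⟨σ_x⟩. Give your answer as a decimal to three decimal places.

-0.923

⟨σ_x⟩ = 2 Re(a* b)/(|a|²+|b|²) with a = 3, b = -2.
a* b = -6, so ⟨σ_x⟩ = -12/13.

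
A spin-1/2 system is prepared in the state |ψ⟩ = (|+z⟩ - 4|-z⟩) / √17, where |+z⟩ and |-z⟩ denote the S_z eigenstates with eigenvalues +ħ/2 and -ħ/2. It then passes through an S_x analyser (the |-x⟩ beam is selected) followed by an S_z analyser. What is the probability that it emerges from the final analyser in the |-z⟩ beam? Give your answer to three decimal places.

0.368

First analyser (S_x): P(|-x⟩) = |⟨-x|ψ⟩|² = 25/34.
After stage 1 the state is |-x⟩; P(|-z⟩) = |⟨-z|-x⟩|² = 1/2.
Joint probability = 25/34 × 1/2 = 0.368.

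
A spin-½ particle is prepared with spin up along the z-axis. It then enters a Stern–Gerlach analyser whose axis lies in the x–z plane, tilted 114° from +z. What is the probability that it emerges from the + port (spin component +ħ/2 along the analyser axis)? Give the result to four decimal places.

For spin-½, the probability of finding spin-up along an axis at angle θ to the initial spin direction is cos²(θ/2); spin-down is sin²(θ/2).
θ = 114°, so P = cos²(57°) ≈ 0.2966.

0.2966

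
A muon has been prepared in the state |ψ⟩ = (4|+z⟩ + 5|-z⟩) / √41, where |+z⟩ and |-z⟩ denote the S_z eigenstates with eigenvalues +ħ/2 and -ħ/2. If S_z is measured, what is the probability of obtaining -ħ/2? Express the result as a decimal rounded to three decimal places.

The -ħ/2 outcome corresponds to |-z⟩. Its amplitude in |ψ⟩ is 5/√41.
P = |5|² / 41 = 25/41.

0.610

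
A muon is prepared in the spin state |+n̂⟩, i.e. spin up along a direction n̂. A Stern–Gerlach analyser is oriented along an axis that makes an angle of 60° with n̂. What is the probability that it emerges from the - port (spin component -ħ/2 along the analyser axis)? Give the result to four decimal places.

0.2500

For spin-½, the probability of finding spin-up along an axis at angle θ to the initial spin direction is cos²(θ/2); spin-down is sin²(θ/2).
θ = 60°, so P = sin²(30°) ≈ 0.2500.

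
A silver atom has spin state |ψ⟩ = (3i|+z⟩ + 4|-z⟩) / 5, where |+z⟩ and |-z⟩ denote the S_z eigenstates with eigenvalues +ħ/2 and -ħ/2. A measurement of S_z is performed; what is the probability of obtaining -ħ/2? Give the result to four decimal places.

0.6400

The -ħ/2 outcome corresponds to |-z⟩. Its amplitude in |ψ⟩ is 4/5.
P = |4|² / 25 = 16/25.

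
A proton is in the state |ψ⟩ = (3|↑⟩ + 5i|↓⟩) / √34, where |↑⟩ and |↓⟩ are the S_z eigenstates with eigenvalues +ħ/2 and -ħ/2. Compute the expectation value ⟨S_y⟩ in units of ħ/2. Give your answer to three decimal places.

⟨σ_y⟩ = 2 Im(a* b)/(|a|²+|b|²) with a = 3, b = 5i.
a* b = 15i, so ⟨σ_y⟩ = 30/34.
⟨S_y⟩ = (ħ/2)·⟨σ_y⟩.

0.882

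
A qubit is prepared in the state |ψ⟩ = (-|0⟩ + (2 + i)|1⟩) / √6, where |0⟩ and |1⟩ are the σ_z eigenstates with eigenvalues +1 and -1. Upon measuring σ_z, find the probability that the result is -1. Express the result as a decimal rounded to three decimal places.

0.833

The -1 outcome corresponds to |1⟩. Its amplitude in |ψ⟩ is (2 + i)/√6.
P = |2 + i|² / 6 = 5/6.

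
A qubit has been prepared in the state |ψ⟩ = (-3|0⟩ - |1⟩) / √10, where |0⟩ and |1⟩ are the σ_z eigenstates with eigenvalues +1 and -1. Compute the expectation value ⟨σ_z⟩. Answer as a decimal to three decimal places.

⟨σ_z⟩ = |a|² - |b|² divided by |a|²+|b|², with a, b the |0⟩, |1⟩ amplitudes.
= (9 - 1)/10 = 8/10.

0.800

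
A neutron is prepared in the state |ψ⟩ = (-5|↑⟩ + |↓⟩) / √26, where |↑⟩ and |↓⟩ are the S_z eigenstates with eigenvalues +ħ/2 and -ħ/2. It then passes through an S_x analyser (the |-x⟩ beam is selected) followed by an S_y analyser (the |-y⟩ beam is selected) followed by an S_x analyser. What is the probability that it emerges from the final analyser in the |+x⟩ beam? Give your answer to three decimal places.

First analyser (S_x): P(|-x⟩) = |⟨-x|ψ⟩|² = 36/52.
After stage 1 the state is |-x⟩; P(|-y⟩) = |⟨-y|-x⟩|² = 1/2.
After stage 2 the state is |-y⟩; P(|+x⟩) = |⟨+x|-y⟩|² = 1/2.
Joint probability = 36/52 × 1/2 × 1/2 = 0.173.

0.173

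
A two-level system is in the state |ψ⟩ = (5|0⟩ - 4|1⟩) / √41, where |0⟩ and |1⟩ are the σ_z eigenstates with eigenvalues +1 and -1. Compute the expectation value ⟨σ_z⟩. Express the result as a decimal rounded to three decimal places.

0.220

⟨σ_z⟩ = |a|² - |b|² divided by |a|²+|b|², with a, b the |0⟩, |1⟩ amplitudes.
= (25 - 16)/41 = 9/41.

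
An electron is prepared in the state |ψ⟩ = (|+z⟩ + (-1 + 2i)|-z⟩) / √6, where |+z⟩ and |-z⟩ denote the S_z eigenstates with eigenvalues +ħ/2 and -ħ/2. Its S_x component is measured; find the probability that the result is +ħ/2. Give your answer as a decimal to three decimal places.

0.333

|+x⟩ = (|+z⟩ + |-z⟩)/√2, so ⟨+x|ψ⟩ = (2i) / (√2·√6).
P = |2i|² / 12 = 4/12.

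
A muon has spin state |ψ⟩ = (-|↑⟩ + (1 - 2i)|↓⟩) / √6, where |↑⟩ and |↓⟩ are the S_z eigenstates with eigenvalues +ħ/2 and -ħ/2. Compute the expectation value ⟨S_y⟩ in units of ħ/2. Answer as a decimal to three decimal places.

⟨σ_y⟩ = 2 Im(a* b)/(|a|²+|b|²) with a = -1, b = (1 - 2i).
a* b = (-1 + 2i), so ⟨σ_y⟩ = 4/6.
⟨S_y⟩ = (ħ/2)·⟨σ_y⟩.

0.667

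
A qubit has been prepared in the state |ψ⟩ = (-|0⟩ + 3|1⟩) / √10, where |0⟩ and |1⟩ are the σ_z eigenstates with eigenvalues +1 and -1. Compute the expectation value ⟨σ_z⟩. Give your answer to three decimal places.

-0.800

⟨σ_z⟩ = |a|² - |b|² divided by |a|²+|b|², with a, b the |0⟩, |1⟩ amplitudes.
= (1 - 9)/10 = -8/10.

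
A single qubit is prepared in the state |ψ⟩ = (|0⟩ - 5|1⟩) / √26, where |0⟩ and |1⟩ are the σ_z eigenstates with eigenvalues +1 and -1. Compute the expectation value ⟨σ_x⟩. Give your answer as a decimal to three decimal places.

-0.385

⟨σ_x⟩ = 2 Re(a* b)/(|a|²+|b|²) with a = 1, b = -5.
a* b = -5, so ⟨σ_x⟩ = -10/26.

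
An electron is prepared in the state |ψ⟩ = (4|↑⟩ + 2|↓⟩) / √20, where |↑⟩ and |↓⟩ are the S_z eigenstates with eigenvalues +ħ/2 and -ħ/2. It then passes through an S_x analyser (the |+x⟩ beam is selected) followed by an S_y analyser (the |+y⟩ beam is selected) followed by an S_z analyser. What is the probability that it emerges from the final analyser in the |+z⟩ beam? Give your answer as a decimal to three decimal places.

0.225

First analyser (S_x): P(|+x⟩) = |⟨+x|ψ⟩|² = 36/40.
After stage 1 the state is |+x⟩; P(|+y⟩) = |⟨+y|+x⟩|² = 1/2.
After stage 2 the state is |+y⟩; P(|+z⟩) = |⟨+z|+y⟩|² = 1/2.
Joint probability = 36/40 × 1/2 × 1/2 = 0.225.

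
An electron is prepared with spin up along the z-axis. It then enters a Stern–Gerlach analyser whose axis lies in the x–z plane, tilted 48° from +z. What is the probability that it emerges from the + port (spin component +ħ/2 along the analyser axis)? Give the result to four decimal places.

0.8346

For spin-½, the probability of finding spin-up along an axis at angle θ to the initial spin direction is cos²(θ/2); spin-down is sin²(θ/2).
θ = 48°, so P = cos²(24°) ≈ 0.8346.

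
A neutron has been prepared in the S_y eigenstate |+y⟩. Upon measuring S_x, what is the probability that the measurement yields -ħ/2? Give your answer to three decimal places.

In the S_z basis, |+y⟩ = (|↑⟩ + i|↓⟩)/√2 and |-x⟩ = (|↑⟩ - |↓⟩)/√2.
|⟨-x|+y⟩|² = 1/2.

0.500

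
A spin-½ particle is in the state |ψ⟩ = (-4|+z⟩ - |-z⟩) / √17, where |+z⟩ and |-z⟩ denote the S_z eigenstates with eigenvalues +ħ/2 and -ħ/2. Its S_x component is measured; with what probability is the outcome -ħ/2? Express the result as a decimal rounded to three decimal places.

0.265

|-x⟩ = (|+z⟩ - |-z⟩)/√2, so ⟨-x|ψ⟩ = (-3) / (√2·√17).
P = |-3|² / 34 = 9/34.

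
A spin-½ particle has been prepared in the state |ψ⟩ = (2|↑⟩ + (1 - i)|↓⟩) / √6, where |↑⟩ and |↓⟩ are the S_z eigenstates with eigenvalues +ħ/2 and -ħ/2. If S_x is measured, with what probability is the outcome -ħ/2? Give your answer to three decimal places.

0.167

|-x⟩ = (|↑⟩ - |↓⟩)/√2, so ⟨-x|ψ⟩ = (1 + i) / (√2·√6).
P = |1 + i|² / 12 = 2/12.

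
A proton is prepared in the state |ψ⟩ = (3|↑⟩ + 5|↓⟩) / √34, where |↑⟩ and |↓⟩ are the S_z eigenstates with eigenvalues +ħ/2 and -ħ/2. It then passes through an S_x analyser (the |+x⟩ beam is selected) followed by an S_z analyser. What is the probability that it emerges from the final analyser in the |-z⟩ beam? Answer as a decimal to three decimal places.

0.471

First analyser (S_x): P(|+x⟩) = |⟨+x|ψ⟩|² = 64/68.
After stage 1 the state is |+x⟩; P(|-z⟩) = |⟨-z|+x⟩|² = 1/2.
Joint probability = 64/68 × 1/2 = 0.471.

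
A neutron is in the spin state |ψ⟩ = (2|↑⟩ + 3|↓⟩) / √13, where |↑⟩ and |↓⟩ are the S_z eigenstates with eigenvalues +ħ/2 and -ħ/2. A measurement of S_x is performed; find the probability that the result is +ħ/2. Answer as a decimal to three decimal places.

|+x⟩ = (|↑⟩ + |↓⟩)/√2, so ⟨+x|ψ⟩ = (5) / (√2·√13).
P = |5|² / 26 = 25/26.

0.962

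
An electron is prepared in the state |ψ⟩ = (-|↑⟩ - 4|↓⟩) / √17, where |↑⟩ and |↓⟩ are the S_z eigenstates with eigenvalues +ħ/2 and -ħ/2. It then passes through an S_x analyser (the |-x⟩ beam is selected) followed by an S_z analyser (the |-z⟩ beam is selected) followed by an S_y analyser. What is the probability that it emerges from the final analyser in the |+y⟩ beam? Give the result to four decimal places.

0.0662

First analyser (S_x): P(|-x⟩) = |⟨-x|ψ⟩|² = 9/34.
After stage 1 the state is |-x⟩; P(|-z⟩) = |⟨-z|-x⟩|² = 1/2.
After stage 2 the state is |-z⟩; P(|+y⟩) = |⟨+y|-z⟩|² = 1/2.
Joint probability = 9/34 × 1/2 × 1/2 = 0.0662.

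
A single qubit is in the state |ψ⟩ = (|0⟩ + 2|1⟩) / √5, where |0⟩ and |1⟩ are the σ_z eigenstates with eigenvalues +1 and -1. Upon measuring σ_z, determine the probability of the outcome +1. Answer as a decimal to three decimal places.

0.200

The +1 outcome corresponds to |0⟩. Its amplitude in |ψ⟩ is 1/√5.
P = |1|² / 5 = 1/5.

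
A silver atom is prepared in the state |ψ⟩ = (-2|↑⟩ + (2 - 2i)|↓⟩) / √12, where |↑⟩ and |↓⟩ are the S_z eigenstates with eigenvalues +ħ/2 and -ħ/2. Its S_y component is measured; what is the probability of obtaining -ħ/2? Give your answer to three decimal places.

|-y⟩ = (|↑⟩ - i|↓⟩)/√2, so ⟨-y|ψ⟩ = (2i) / (√2·√12).
P = |2i|² / 24 = 4/24.

0.167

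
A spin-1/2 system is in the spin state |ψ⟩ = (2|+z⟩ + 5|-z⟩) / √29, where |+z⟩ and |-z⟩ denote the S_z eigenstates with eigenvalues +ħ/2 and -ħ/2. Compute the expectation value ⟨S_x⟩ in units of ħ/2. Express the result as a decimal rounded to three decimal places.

0.690

⟨σ_x⟩ = 2 Re(a* b)/(|a|²+|b|²) with a = 2, b = 5.
a* b = 10, so ⟨σ_x⟩ = 20/29.
⟨S_x⟩ = (ħ/2)·⟨σ_x⟩.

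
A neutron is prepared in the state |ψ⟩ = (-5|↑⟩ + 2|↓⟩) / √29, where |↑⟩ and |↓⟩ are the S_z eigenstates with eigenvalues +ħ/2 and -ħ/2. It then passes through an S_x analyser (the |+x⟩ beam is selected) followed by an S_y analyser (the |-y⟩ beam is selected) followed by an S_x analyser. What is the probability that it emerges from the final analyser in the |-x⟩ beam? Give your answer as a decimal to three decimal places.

0.039

First analyser (S_x): P(|+x⟩) = |⟨+x|ψ⟩|² = 9/58.
After stage 1 the state is |+x⟩; P(|-y⟩) = |⟨-y|+x⟩|² = 1/2.
After stage 2 the state is |-y⟩; P(|-x⟩) = |⟨-x|-y⟩|² = 1/2.
Joint probability = 9/58 × 1/2 × 1/2 = 0.039.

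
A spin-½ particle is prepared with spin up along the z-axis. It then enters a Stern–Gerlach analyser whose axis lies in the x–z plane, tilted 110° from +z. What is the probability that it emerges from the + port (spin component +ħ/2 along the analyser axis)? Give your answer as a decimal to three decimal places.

For spin-½, the probability of finding spin-up along an axis at angle θ to the initial spin direction is cos²(θ/2); spin-down is sin²(θ/2).
θ = 110°, so P = cos²(55°) ≈ 0.329.

0.329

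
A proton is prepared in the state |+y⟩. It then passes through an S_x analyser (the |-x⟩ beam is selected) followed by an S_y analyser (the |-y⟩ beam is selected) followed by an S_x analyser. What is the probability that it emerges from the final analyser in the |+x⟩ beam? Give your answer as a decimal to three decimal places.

0.125

First analyser (S_x): from |+y⟩, P(|-x⟩) = 1/2.
After stage 1 the state is |-x⟩; P(|-y⟩) = |⟨-y|-x⟩|² = 1/2.
After stage 2 the state is |-y⟩; P(|+x⟩) = |⟨+x|-y⟩|² = 1/2.
Joint probability = 1/2 × 1/2 × 1/2 = 0.125.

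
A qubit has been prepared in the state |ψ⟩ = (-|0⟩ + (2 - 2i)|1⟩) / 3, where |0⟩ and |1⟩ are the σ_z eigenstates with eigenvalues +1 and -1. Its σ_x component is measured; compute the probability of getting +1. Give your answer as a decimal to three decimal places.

0.278

|+x⟩ = (|0⟩ + |1⟩)/√2, so ⟨+x|ψ⟩ = (1 - 2i) / (√2·3).
P = |1 - 2i|² / 18 = 5/18.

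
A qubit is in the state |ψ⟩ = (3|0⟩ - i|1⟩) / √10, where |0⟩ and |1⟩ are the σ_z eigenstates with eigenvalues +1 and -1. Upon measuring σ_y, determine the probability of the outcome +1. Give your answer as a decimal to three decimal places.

|+y⟩ = (|0⟩ + i|1⟩)/√2, so ⟨+y|ψ⟩ = (2) / (√2·√10).
P = |2|² / 20 = 4/20.

0.200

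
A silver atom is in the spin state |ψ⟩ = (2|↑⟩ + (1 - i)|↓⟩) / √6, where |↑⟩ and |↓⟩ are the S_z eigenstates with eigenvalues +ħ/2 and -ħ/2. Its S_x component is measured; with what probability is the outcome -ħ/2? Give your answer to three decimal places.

0.167

|-x⟩ = (|↑⟩ - |↓⟩)/√2, so ⟨-x|ψ⟩ = (1 + i) / (√2·√6).
P = |1 + i|² / 12 = 2/12.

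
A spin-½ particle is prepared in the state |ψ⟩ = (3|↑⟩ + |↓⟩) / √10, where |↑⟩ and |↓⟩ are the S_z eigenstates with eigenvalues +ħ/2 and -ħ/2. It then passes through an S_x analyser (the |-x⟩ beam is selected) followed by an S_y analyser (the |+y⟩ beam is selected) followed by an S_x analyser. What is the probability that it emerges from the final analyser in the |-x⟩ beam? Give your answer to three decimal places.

0.050

First analyser (S_x): P(|-x⟩) = |⟨-x|ψ⟩|² = 4/20.
After stage 1 the state is |-x⟩; P(|+y⟩) = |⟨+y|-x⟩|² = 1/2.
After stage 2 the state is |+y⟩; P(|-x⟩) = |⟨-x|+y⟩|² = 1/2.
Joint probability = 4/20 × 1/2 × 1/2 = 0.050.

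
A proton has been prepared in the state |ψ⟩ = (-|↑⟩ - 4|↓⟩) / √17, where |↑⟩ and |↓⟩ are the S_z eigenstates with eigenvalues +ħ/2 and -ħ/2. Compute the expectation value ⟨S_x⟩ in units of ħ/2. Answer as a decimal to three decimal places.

0.471

⟨σ_x⟩ = 2 Re(a* b)/(|a|²+|b|²) with a = -1, b = -4.
a* b = 4, so ⟨σ_x⟩ = 8/17.
⟨S_x⟩ = (ħ/2)·⟨σ_x⟩.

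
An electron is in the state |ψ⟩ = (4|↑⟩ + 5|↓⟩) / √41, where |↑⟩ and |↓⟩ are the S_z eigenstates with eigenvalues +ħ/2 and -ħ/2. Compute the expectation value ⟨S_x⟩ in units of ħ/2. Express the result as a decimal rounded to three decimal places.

0.976

⟨σ_x⟩ = 2 Re(a* b)/(|a|²+|b|²) with a = 4, b = 5.
a* b = 20, so ⟨σ_x⟩ = 40/41.
⟨S_x⟩ = (ħ/2)·⟨σ_x⟩.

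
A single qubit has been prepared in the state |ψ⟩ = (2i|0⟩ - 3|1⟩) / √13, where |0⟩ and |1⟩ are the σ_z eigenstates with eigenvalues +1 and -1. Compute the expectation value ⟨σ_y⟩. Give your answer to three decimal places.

⟨σ_y⟩ = 2 Im(a* b)/(|a|²+|b|²) with a = 2i, b = -3.
a* b = 6i, so ⟨σ_y⟩ = 12/13.

0.923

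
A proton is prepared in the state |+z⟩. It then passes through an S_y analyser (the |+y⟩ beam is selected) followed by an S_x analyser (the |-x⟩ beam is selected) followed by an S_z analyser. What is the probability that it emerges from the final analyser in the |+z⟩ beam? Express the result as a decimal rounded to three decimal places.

First analyser (S_y): from |+z⟩, P(|+y⟩) = 1/2.
After stage 1 the state is |+y⟩; P(|-x⟩) = |⟨-x|+y⟩|² = 1/2.
After stage 2 the state is |-x⟩; P(|+z⟩) = |⟨+z|-x⟩|² = 1/2.
Joint probability = 1/2 × 1/2 × 1/2 = 0.125.

0.125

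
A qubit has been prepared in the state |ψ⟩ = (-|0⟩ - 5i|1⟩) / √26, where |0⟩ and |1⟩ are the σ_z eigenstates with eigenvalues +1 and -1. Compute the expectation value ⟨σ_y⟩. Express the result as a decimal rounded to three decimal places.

⟨σ_y⟩ = 2 Im(a* b)/(|a|²+|b|²) with a = -1, b = -5i.
a* b = 5i, so ⟨σ_y⟩ = 10/26.

0.385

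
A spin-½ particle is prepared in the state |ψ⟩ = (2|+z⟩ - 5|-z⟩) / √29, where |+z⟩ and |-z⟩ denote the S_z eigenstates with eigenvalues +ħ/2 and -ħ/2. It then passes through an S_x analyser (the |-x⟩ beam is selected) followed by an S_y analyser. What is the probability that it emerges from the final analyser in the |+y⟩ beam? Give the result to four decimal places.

First analyser (S_x): P(|-x⟩) = |⟨-x|ψ⟩|² = 49/58.
After stage 1 the state is |-x⟩; P(|+y⟩) = |⟨+y|-x⟩|² = 1/2.
Joint probability = 49/58 × 1/2 = 0.4224.

0.4224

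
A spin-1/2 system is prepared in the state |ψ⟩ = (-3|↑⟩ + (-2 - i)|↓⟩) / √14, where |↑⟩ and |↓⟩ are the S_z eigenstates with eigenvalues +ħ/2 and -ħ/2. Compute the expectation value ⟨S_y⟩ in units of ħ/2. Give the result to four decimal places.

0.4286

⟨σ_y⟩ = 2 Im(a* b)/(|a|²+|b|²) with a = -3, b = (-2 - i).
a* b = (6 + 3i), so ⟨σ_y⟩ = 6/14.
⟨S_y⟩ = (ħ/2)·⟨σ_y⟩.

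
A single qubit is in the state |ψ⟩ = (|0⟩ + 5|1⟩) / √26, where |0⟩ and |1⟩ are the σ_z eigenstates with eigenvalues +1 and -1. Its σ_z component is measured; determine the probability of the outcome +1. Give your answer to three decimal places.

0.038

The +1 outcome corresponds to |0⟩. Its amplitude in |ψ⟩ is 1/√26.
P = |1|² / 26 = 1/26.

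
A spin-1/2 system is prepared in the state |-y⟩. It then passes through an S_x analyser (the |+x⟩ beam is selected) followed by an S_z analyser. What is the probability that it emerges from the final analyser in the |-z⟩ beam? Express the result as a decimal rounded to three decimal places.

First analyser (S_x): from |-y⟩, P(|+x⟩) = 1/2.
After stage 1 the state is |+x⟩; P(|-z⟩) = |⟨-z|+x⟩|² = 1/2.
Joint probability = 1/2 × 1/2 = 0.250.

0.250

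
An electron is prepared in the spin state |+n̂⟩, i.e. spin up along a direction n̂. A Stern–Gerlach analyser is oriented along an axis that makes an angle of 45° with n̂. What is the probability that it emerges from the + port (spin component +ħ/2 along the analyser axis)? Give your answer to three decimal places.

For spin-½, the probability of finding spin-up along an axis at angle θ to the initial spin direction is cos²(θ/2); spin-down is sin²(θ/2).
θ = 45°, so P = cos²(22.5°) ≈ 0.854.

0.854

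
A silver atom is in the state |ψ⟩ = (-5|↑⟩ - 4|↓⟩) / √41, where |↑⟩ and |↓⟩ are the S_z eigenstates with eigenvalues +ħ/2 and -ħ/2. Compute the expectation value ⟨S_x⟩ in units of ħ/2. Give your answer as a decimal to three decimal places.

⟨σ_x⟩ = 2 Re(a* b)/(|a|²+|b|²) with a = -5, b = -4.
a* b = 20, so ⟨σ_x⟩ = 40/41.
⟨S_x⟩ = (ħ/2)·⟨σ_x⟩.

0.976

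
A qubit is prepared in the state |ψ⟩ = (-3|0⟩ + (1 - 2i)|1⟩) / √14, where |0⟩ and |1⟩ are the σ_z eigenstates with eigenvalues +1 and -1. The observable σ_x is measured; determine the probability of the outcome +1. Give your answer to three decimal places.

0.286

|+x⟩ = (|0⟩ + |1⟩)/√2, so ⟨+x|ψ⟩ = (-2 - 2i) / (√2·√14).
P = |-2 - 2i|² / 28 = 8/28.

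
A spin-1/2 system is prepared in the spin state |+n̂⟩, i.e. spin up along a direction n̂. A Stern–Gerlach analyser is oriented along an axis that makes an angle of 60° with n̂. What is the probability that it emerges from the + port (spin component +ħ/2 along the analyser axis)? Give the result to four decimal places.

0.7500

For spin-½, the probability of finding spin-up along an axis at angle θ to the initial spin direction is cos²(θ/2); spin-down is sin²(θ/2).
θ = 60°, so P = cos²(30°) ≈ 0.7500.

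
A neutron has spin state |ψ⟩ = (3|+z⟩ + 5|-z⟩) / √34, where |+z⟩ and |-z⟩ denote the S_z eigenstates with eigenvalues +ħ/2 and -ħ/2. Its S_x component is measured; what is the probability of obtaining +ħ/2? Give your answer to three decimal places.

0.941

|+x⟩ = (|+z⟩ + |-z⟩)/√2, so ⟨+x|ψ⟩ = (8) / (√2·√34).
P = |8|² / 68 = 64/68.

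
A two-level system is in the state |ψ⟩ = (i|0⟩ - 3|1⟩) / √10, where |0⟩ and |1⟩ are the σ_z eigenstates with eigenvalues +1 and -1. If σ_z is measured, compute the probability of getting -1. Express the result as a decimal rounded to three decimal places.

The -1 outcome corresponds to |1⟩. Its amplitude in |ψ⟩ is -3/√10.
P = |-3|² / 10 = 9/10.

0.900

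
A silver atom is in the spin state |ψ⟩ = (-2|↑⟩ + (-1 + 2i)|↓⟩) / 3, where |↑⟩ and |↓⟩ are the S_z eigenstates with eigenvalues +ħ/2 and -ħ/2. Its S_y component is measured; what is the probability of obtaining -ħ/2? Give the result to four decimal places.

|-y⟩ = (|↑⟩ - i|↓⟩)/√2, so ⟨-y|ψ⟩ = (-4 - i) / (√2·3).
P = |-4 - i|² / 18 = 17/18.

0.9444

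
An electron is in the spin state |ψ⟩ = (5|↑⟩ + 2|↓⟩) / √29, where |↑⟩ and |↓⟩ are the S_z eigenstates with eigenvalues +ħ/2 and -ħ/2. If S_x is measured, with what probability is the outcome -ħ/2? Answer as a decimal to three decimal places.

|-x⟩ = (|↑⟩ - |↓⟩)/√2, so ⟨-x|ψ⟩ = (3) / (√2·√29).
P = |3|² / 58 = 9/58.

0.155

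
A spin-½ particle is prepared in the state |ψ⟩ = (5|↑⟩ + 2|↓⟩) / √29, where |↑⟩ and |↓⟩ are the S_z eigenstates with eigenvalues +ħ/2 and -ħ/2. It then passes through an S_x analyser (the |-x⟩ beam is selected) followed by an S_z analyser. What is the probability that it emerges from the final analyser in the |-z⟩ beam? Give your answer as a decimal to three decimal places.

First analyser (S_x): P(|-x⟩) = |⟨-x|ψ⟩|² = 9/58.
After stage 1 the state is |-x⟩; P(|-z⟩) = |⟨-z|-x⟩|² = 1/2.
Joint probability = 9/58 × 1/2 = 0.078.

0.078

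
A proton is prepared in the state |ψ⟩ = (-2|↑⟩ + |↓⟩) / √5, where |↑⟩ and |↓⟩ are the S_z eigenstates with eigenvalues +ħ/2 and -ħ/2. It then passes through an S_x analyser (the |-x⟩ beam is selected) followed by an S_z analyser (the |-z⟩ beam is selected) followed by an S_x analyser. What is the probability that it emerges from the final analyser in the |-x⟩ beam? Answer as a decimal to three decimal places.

0.225

First analyser (S_x): P(|-x⟩) = |⟨-x|ψ⟩|² = 9/10.
After stage 1 the state is |-x⟩; P(|-z⟩) = |⟨-z|-x⟩|² = 1/2.
After stage 2 the state is |-z⟩; P(|-x⟩) = |⟨-x|-z⟩|² = 1/2.
Joint probability = 9/10 × 1/2 × 1/2 = 0.225.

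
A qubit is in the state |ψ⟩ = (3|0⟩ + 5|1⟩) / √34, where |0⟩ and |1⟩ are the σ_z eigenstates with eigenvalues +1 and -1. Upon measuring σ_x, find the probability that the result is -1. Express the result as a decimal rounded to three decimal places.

0.059

|-x⟩ = (|0⟩ - |1⟩)/√2, so ⟨-x|ψ⟩ = (-2) / (√2·√34).
P = |-2|² / 68 = 4/68.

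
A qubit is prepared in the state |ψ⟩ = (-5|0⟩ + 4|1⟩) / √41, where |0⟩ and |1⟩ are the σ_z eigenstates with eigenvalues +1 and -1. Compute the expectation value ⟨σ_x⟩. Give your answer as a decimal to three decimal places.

-0.976

⟨σ_x⟩ = 2 Re(a* b)/(|a|²+|b|²) with a = -5, b = 4.
a* b = -20, so ⟨σ_x⟩ = -40/41.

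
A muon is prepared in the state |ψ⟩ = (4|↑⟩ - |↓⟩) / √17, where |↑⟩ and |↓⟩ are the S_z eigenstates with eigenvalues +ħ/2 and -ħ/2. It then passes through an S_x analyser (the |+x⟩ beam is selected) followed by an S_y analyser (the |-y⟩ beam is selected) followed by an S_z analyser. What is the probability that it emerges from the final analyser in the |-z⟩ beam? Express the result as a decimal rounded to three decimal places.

0.066

First analyser (S_x): P(|+x⟩) = |⟨+x|ψ⟩|² = 9/34.
After stage 1 the state is |+x⟩; P(|-y⟩) = |⟨-y|+x⟩|² = 1/2.
After stage 2 the state is |-y⟩; P(|-z⟩) = |⟨-z|-y⟩|² = 1/2.
Joint probability = 9/34 × 1/2 × 1/2 = 0.066.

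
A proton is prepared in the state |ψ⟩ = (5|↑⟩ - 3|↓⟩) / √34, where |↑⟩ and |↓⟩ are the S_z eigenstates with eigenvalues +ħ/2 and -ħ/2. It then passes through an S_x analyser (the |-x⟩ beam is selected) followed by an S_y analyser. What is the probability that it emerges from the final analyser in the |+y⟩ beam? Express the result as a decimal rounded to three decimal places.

0.471

First analyser (S_x): P(|-x⟩) = |⟨-x|ψ⟩|² = 64/68.
After stage 1 the state is |-x⟩; P(|+y⟩) = |⟨+y|-x⟩|² = 1/2.
Joint probability = 64/68 × 1/2 = 0.471.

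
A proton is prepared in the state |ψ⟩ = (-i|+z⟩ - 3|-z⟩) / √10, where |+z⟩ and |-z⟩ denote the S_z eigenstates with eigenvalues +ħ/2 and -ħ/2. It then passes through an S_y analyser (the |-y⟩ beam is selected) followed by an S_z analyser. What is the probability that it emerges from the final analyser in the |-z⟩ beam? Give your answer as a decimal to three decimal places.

0.400

First analyser (S_y): P(|-y⟩) = |⟨-y|ψ⟩|² = 16/20.
After stage 1 the state is |-y⟩; P(|-z⟩) = |⟨-z|-y⟩|² = 1/2.
Joint probability = 16/20 × 1/2 = 0.400.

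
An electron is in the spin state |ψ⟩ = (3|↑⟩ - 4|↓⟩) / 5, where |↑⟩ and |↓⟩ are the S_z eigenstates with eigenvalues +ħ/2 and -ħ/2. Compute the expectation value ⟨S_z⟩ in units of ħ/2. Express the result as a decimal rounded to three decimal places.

-0.280

⟨σ_z⟩ = |a|² - |b|² divided by |a|²+|b|², with a, b the |↑⟩, |↓⟩ amplitudes.
= (9 - 16)/25 = -7/25.
⟨S_z⟩ = (ħ/2)·⟨σ_z⟩.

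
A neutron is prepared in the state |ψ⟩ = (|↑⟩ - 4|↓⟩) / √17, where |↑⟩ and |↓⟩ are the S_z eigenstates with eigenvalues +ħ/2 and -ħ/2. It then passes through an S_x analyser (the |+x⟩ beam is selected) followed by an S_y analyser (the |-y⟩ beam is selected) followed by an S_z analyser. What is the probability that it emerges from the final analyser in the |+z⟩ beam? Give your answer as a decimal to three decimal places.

0.066

First analyser (S_x): P(|+x⟩) = |⟨+x|ψ⟩|² = 9/34.
After stage 1 the state is |+x⟩; P(|-y⟩) = |⟨-y|+x⟩|² = 1/2.
After stage 2 the state is |-y⟩; P(|+z⟩) = |⟨+z|-y⟩|² = 1/2.
Joint probability = 9/34 × 1/2 × 1/2 = 0.066.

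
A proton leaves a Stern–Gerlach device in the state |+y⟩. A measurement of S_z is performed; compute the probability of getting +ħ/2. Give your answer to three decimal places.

0.500

In the S_z basis, |+y⟩ = (|↑⟩ + i|↓⟩)/√2 and |+z⟩ = |↑⟩.
|⟨+z|+y⟩|² = 1/2.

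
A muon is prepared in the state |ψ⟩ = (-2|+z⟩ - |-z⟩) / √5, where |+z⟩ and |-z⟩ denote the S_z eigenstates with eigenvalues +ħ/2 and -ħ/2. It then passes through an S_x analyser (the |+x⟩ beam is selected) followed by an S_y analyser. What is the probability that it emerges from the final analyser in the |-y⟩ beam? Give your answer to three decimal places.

First analyser (S_x): P(|+x⟩) = |⟨+x|ψ⟩|² = 9/10.
After stage 1 the state is |+x⟩; P(|-y⟩) = |⟨-y|+x⟩|² = 1/2.
Joint probability = 9/10 × 1/2 = 0.450.

0.450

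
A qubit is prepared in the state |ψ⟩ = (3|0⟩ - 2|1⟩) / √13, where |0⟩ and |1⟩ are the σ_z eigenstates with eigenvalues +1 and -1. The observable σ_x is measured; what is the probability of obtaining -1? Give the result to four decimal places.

|-x⟩ = (|0⟩ - |1⟩)/√2, so ⟨-x|ψ⟩ = (5) / (√2·√13).
P = |5|² / 26 = 25/26.

0.9615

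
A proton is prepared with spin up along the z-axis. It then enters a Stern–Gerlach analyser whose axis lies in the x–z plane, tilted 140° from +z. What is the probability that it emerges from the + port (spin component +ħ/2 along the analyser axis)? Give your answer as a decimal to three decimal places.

For spin-½, the probability of finding spin-up along an axis at angle θ to the initial spin direction is cos²(θ/2); spin-down is sin²(θ/2).
θ = 140°, so P = cos²(70°) ≈ 0.117.

0.117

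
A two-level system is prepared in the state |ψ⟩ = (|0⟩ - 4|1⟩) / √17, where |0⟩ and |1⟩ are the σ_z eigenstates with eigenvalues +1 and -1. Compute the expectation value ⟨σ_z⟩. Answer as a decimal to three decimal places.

⟨σ_z⟩ = |a|² - |b|² divided by |a|²+|b|², with a, b the |0⟩, |1⟩ amplitudes.
= (1 - 16)/17 = -15/17.

-0.882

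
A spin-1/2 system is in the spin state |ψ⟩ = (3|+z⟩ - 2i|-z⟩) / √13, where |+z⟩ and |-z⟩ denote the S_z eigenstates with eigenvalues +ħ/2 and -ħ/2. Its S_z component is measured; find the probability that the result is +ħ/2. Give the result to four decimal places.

0.6923

The +ħ/2 outcome corresponds to |+z⟩. Its amplitude in |ψ⟩ is 3/√13.
P = |3|² / 13 = 9/13.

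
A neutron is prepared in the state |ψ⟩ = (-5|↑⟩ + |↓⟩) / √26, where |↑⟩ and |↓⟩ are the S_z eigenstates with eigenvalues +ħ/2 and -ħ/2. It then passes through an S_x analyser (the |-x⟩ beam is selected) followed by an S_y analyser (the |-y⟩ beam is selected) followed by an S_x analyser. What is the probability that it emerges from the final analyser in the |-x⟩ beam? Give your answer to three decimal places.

0.173

First analyser (S_x): P(|-x⟩) = |⟨-x|ψ⟩|² = 36/52.
After stage 1 the state is |-x⟩; P(|-y⟩) = |⟨-y|-x⟩|² = 1/2.
After stage 2 the state is |-y⟩; P(|-x⟩) = |⟨-x|-y⟩|² = 1/2.
Joint probability = 36/52 × 1/2 × 1/2 = 0.173.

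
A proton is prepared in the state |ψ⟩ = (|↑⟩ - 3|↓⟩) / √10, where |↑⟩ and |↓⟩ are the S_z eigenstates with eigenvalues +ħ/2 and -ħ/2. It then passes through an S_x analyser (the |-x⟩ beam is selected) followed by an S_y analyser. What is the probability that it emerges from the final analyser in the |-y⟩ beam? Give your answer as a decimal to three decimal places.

First analyser (S_x): P(|-x⟩) = |⟨-x|ψ⟩|² = 16/20.
After stage 1 the state is |-x⟩; P(|-y⟩) = |⟨-y|-x⟩|² = 1/2.
Joint probability = 16/20 × 1/2 = 0.400.

0.400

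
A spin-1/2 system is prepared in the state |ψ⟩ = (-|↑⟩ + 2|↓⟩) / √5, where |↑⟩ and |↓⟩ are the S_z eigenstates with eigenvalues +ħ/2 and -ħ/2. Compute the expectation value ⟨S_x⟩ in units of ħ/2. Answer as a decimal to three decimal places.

⟨σ_x⟩ = 2 Re(a* b)/(|a|²+|b|²) with a = -1, b = 2.
a* b = -2, so ⟨σ_x⟩ = -4/5.
⟨S_x⟩ = (ħ/2)·⟨σ_x⟩.

-0.800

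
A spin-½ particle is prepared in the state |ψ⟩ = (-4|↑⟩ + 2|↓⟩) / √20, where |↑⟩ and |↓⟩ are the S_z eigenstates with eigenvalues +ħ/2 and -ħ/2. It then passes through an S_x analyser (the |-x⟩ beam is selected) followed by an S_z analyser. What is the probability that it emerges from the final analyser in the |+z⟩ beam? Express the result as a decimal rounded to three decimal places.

0.450

First analyser (S_x): P(|-x⟩) = |⟨-x|ψ⟩|² = 36/40.
After stage 1 the state is |-x⟩; P(|+z⟩) = |⟨+z|-x⟩|² = 1/2.
Joint probability = 36/40 × 1/2 = 0.450.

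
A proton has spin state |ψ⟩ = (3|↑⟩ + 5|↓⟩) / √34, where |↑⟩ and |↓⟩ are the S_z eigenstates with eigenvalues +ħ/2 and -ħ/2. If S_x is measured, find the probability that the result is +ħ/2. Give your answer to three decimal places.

0.941

|+x⟩ = (|↑⟩ + |↓⟩)/√2, so ⟨+x|ψ⟩ = (8) / (√2·√34).
P = |8|² / 68 = 64/68.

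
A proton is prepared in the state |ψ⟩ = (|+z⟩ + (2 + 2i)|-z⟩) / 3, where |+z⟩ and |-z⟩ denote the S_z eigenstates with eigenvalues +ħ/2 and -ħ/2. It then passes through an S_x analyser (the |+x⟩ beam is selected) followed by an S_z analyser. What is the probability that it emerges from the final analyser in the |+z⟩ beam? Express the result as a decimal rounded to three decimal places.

0.361

First analyser (S_x): P(|+x⟩) = |⟨+x|ψ⟩|² = 13/18.
After stage 1 the state is |+x⟩; P(|+z⟩) = |⟨+z|+x⟩|² = 1/2.
Joint probability = 13/18 × 1/2 = 0.361.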